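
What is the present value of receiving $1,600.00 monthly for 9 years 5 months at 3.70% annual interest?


Present value of an ordinary annuity: PV = PMT × (1 − (1 + r)^(−n)) / r
Monthly rate r = 0.037/12 ≈ 0.00308333, n = 113
PV = $1,600.00 × (1 − (1 + 0.037/12)^(−113)) / (0.037/12)
PV = $1,600.00 × 95.291944
PV = $152,467.11

PV = PMT × (1-(1+r)^(-n))/r = $152,467.11


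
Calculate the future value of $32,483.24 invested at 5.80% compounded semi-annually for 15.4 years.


Compound interest formula: A = P(1 + r/n)^(nt)
A = $32,483.24 × (1 + 0.058/2)^(2 × 15.4)
Growth factor: (1 + 0.058/2)^30.8 = 2.412090
A = $32,483.24 × 2.412090
A = $78,352.50

A = P(1 + r/n)^(nt) = $78,352.50


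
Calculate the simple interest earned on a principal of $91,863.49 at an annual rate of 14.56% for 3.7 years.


Simple interest formula: I = P × r × t
I = $91,863.49 × 0.1456 × 3.7
I = $49,488.70

I = P × r × t = $49,488.70


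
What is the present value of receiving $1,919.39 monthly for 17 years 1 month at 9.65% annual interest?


Present value of an ordinary annuity: PV = PMT × (1 − (1 + r)^(−n)) / r
Monthly rate r = 0.0965/12 ≈ 0.00804167, n = 205
PV = $1,919.39 × (1 − (1 + 0.0965/12)^(−205)) / (0.0965/12)
PV = $1,919.39 × 100.277416
PV = $192,471.47

PV = PMT × (1-(1+r)^(-n))/r = $192,471.47


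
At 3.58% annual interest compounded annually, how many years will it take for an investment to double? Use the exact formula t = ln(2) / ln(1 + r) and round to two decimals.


Doubling condition: (1 + r)^t = 2
Take ln of both sides: t × ln(1 + r) = ln(2)
t = ln(2) / ln(1 + r)
t = 0.693147 / 0.035174
t = 19.71

t = ln(2) / ln(1 + r) = 19.71 years


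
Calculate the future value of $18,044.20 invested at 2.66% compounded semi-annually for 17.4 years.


Compound interest formula: A = P(1 + r/n)^(nt)
A = $18,044.20 × (1 + 0.0266/2)^(2 × 17.4)
Growth factor: (1 + 0.0266/2)^34.8 = 1.583740
A = $18,044.20 × 1.583740
A = $28,577.32

A = P(1 + r/n)^(nt) = $28,577.32


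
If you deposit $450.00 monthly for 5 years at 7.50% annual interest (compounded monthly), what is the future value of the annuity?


Future value of an ordinary annuity: FV = PMT × ((1 + r)^n − 1) / r
Monthly rate r = 0.075/12 = 0.00625, n = 60
FV = $450.00 × ((1 + 0.075/12)^60 − 1) / (0.075/12)
FV = $450.00 × 72.527105
FV = $32,637.20

FV = PMT × ((1+r)^n - 1)/r = $32,637.20


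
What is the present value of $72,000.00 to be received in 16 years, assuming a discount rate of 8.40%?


Present value formula: PV = FV / (1 + r)^t
PV = $72,000.00 / (1 + 0.084)^16
PV = $72,000.00 / 3.6346995
PV = $19,809.07

PV = FV / (1 + r)^t = $19,809.07


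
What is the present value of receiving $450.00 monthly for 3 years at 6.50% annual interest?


Present value of an ordinary annuity: PV = PMT × (1 − (1 + r)^(−n)) / r
Monthly rate r = 0.065/12 ≈ 0.00541667, n = 36
PV = $450.00 × (1 − (1 + 0.065/12)^(−36)) / (0.065/12)
PV = $450.00 × 32.627489
PV = $14,682.37

PV = PMT × (1-(1+r)^(-n))/r = $14,682.37


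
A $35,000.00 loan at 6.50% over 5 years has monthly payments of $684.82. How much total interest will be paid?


Total paid over the life of the loan = PMT × n.
Total paid = $684.82 × 60 = $41,089.20
Total interest = total paid − principal = $41,089.20 − $35,000.00 = $6,089.20

Total interest = (PMT × n) - PV = $6,089.20


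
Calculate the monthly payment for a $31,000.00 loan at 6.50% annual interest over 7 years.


Loan payment formula: PMT = PV × r / (1 − (1 + r)^(−n))
Monthly rate r = 0.065/12 ≈ 0.00541667, n = 84 months
Denominator: 1 − (1 + 0.065/12)^(−84) = 0.364773
PMT = $31,000.00 × (0.065/12) / 0.364773
PMT = $460.33 per month

PMT = PV × r / (1-(1+r)^(-n)) = $460.33/month


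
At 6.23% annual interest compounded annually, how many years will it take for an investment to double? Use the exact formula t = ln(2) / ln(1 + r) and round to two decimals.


Doubling condition: (1 + r)^t = 2
Take ln of both sides: t × ln(1 + r) = ln(2)
t = ln(2) / ln(1 + r)
t = 0.693147 / 0.060436
t = 11.47

t = ln(2) / ln(1 + r) = 11.47 years


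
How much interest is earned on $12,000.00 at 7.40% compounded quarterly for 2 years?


Compound interest earned = final amount − principal.
A = P(1 + r/n)^(nt) = $12,000.00 × (1 + 0.074/4)^(4 × 2) = $13,895.35
Interest = A − P = $13,895.35 − $12,000.00 = $1,895.35

Interest = A - P = $1,895.35


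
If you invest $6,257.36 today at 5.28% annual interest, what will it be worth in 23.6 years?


Future value formula: FV = PV × (1 + r)^t
FV = $6,257.36 × (1 + 0.0528)^23.6
FV = $6,257.36 × 3.367927
FV = $21,074.33

FV = PV × (1 + r)^t = $21,074.33


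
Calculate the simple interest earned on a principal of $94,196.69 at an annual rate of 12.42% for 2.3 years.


Simple interest formula: I = P × r × t
I = $94,196.69 × 0.1242 × 2.3
I = $26,908.23

I = P × r × t = $26,908.23


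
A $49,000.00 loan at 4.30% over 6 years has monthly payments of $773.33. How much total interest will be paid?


Total paid over the life of the loan = PMT × n.
Total paid = $773.33 × 72 = $55,679.76
Total interest = total paid − principal = $55,679.76 − $49,000.00 = $6,679.76

Total interest = (PMT × n) - PV = $6,679.76


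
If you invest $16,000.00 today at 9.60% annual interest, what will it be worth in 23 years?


Future value formula: FV = PV × (1 + r)^t
FV = $16,000.00 × (1 + 0.096)^23
FV = $16,000.00 × 8.2346045
FV = $131,753.67

FV = PV × (1 + r)^t = $131,753.67


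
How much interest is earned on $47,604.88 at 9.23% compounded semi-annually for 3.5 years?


Compound interest earned = final amount − principal.
A = P(1 + r/n)^(nt) = $47,604.88 × (1 + 0.0923/2)^(2 × 3.5) = $65,284.37
Interest = A − P = $65,284.37 − $47,604.88 = $17,679.49

Interest = A - P = $17,679.49


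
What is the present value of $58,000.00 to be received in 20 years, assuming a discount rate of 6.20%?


Present value formula: PV = FV / (1 + r)^t
PV = $58,000.00 / (1 + 0.062)^20
PV = $58,000.00 / 3.330354
PV = $17,415.57

PV = FV / (1 + r)^t = $17,415.57


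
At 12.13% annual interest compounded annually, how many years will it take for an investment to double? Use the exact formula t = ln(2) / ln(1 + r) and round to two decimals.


Doubling condition: (1 + r)^t = 2
Take ln of both sides: t × ln(1 + r) = ln(2)
t = ln(2) / ln(1 + r)
t = 0.693147 / 0.114489
t = 6.05

t = ln(2) / ln(1 + r) = 6.05 years


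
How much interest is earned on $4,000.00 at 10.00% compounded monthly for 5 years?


Compound interest earned = final amount − principal.
A = P(1 + r/n)^(nt) = $4,000.00 × (1 + 0.1/12)^(12 × 5) = $6,581.24
Interest = A − P = $6,581.24 − $4,000.00 = $2,581.24

Interest = A - P = $2,581.24


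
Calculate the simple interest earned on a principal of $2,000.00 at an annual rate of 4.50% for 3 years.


Simple interest formula: I = P × r × t
I = $2,000.00 × 0.045 × 3
I = $270.00

I = P × r × t = $270.00


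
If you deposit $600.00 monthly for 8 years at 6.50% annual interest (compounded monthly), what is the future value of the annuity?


Future value of an ordinary annuity: FV = PMT × ((1 + r)^n − 1) / r
Monthly rate r = 0.065/12 ≈ 0.00541667, n = 96
FV = $600.00 × ((1 + 0.065/12)^96 − 1) / (0.065/12)
FV = $600.00 × 125.477348
FV = $75,286.41

FV = PMT × ((1+r)^n - 1)/r = $75,286.41


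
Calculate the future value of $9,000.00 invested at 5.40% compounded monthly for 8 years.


Compound interest formula: A = P(1 + r/n)^(nt)
A = $9,000.00 × (1 + 0.054/12)^(12 × 8)
Growth factor: (1 + 0.054/12)^96 = 1.538843
A = $9,000.00 × 1.538843
A = $13,849.59

A = P(1 + r/n)^(nt) = $13,849.59


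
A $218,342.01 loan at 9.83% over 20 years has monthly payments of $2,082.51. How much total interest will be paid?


Total paid over the life of the loan = PMT × n.
Total paid = $2,082.51 × 240 = $499,802.40
Total interest = total paid − principal = $499,802.40 − $218,342.01 = $281,460.39

Total interest = (PMT × n) - PV = $281,460.39


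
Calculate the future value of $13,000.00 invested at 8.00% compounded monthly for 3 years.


Compound interest formula: A = P(1 + r/n)^(nt)
A = $13,000.00 × (1 + 0.08/12)^(12 × 3)
Growth factor: (1 + 0.08/12)^36 = 1.270237
A = $13,000.00 × 1.270237
A = $16,513.08

A = P(1 + r/n)^(nt) = $16,513.08


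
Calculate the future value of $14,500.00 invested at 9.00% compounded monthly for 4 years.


Compound interest formula: A = P(1 + r/n)^(nt)
A = $14,500.00 × (1 + 0.09/12)^(12 × 4)
Growth factor: (1 + 0.09/12)^48 = 1.4314053
A = $14,500.00 × 1.4314053
A = $20,755.38

A = P(1 + r/n)^(nt) = $20,755.38


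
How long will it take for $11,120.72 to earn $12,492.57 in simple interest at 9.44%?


Rearrange the simple interest formula for t:
I = P × r × t  ⇒  t = I / (P × r)
t = $12,492.57 / ($11,120.72 × 0.0944)
t = 11.9

t = I/(P×r) = 11.9 years


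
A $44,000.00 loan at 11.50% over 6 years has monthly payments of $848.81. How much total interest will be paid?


Total paid over the life of the loan = PMT × n.
Total paid = $848.81 × 72 = $61,114.32
Total interest = total paid − principal = $61,114.32 − $44,000.00 = $17,114.32

Total interest = (PMT × n) - PV = $17,114.32


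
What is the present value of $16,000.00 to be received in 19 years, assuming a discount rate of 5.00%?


Present value formula: PV = FV / (1 + r)^t
PV = $16,000.00 / (1 + 0.05)^19
PV = $16,000.00 / 2.526950
PV = $6,331.74

PV = FV / (1 + r)^t = $6,331.74


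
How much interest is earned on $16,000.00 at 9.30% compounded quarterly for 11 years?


Compound interest earned = final amount − principal.
A = P(1 + r/n)^(nt) = $16,000.00 × (1 + 0.093/4)^(4 × 11) = $43,986.27
Interest = A − P = $43,986.27 − $16,000.00 = $27,986.27

Interest = A - P = $27,986.27


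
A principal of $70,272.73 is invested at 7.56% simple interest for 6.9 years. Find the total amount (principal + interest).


Total amount formula: A = P(1 + rt) = P + P·r·t
Interest: I = P × r × t = $70,272.73 × 0.0756 × 6.9 = $36,657.07
A = P + I = $70,272.73 + $36,657.07 = $106,929.80

A = P + I = P(1 + rt) = $106,929.80


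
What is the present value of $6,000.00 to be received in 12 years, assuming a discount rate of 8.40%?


Present value formula: PV = FV / (1 + r)^t
PV = $6,000.00 / (1 + 0.084)^12
PV = $6,000.00 / 2.632397
PV = $2,279.29

PV = FV / (1 + r)^t = $2,279.29


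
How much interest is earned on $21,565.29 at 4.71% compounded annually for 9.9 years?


Compound interest earned = final amount − principal.
A = P(1 + r/n)^(nt) = $21,565.29 × (1 + 0.0471/1)^(1 × 9.9) = $34,012.46
Interest = A − P = $34,012.46 − $21,565.29 = $12,447.17

Interest = A - P = $12,447.17


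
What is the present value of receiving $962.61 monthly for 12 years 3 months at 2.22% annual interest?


Present value of an ordinary annuity: PV = PMT × (1 − (1 + r)^(−n)) / r
Monthly rate r = 0.0222/12 = 0.00185, n = 147
PV = $962.61 × (1 − (1 + 0.0222/12)^(−147)) / (0.0222/12)
PV = $962.61 × 128.603352
PV = $123,794.87

PV = PMT × (1-(1+r)^(-n))/r = $123,794.87


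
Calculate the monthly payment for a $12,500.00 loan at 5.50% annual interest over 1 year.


Loan payment formula: PMT = PV × r / (1 − (1 + r)^(−n))
Monthly rate r = 0.055/12 ≈ 0.00458333, n = 12 months
Denominator: 1 − (1 + 0.055/12)^(−12) = 0.053396
PMT = $12,500.00 × (0.055/12) / 0.053396
PMT = $1,072.96 per month

PMT = PV × r / (1-(1+r)^(-n)) = $1,072.96/month


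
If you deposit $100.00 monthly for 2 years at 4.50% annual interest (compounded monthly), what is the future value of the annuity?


Future value of an ordinary annuity: FV = PMT × ((1 + r)^n − 1) / r
Monthly rate r = 0.045/12 = 0.00375, n = 24
FV = $100.00 × ((1 + 0.045/12)^24 − 1) / (0.045/12)
FV = $100.00 × 25.064031
FV = $2,506.40

FV = PMT × ((1+r)^n - 1)/r = $2,506.40


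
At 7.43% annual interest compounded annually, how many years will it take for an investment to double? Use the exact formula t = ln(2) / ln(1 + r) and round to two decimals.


Doubling condition: (1 + r)^t = 2
Take ln of both sides: t × ln(1 + r) = ln(2)
t = ln(2) / ln(1 + r)
t = 0.693147 / 0.071669
t = 9.67

t = ln(2) / ln(1 + r) = 9.67 years


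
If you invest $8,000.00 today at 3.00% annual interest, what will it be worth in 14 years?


Future value formula: FV = PV × (1 + r)^t
FV = $8,000.00 × (1 + 0.03)^14
FV = $8,000.00 × 1.512590
FV = $12,100.72

FV = PV × (1 + r)^t = $12,100.72


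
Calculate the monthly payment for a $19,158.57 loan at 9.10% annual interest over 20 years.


Loan payment formula: PMT = PV × r / (1 − (1 + r)^(−n))
Monthly rate r = 0.091/12 ≈ 0.00758333, n = 240 months
Denominator: 1 − (1 + 0.091/12)^(−240) = 0.836858
PMT = $19,158.57 × (0.091/12) / 0.836858
PMT = $173.61 per month

PMT = PV × r / (1-(1+r)^(-n)) = $173.61/month


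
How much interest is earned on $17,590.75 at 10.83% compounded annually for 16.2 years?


Compound interest earned = final amount − principal.
A = P(1 + r/n)^(nt) = $17,590.75 × (1 + 0.1083/1)^(1 × 16.2) = $93,053.59
Interest = A − P = $93,053.59 − $17,590.75 = $75,462.84

Interest = A - P = $75,462.84


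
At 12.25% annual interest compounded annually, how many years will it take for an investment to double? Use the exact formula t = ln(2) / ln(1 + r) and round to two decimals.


Doubling condition: (1 + r)^t = 2
Take ln of both sides: t × ln(1 + r) = ln(2)
t = ln(2) / ln(1 + r)
t = 0.693147 / 0.115558
t = 6.00

t = ln(2) / ln(1 + r) = 6.00 years


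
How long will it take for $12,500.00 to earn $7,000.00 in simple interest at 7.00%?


Rearrange the simple interest formula for t:
I = P × r × t  ⇒  t = I / (P × r)
t = $7,000.00 / ($12,500.00 × 0.07)
t = 8

t = I/(P×r) = 8 years


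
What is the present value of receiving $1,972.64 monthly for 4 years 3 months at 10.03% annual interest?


Present value of an ordinary annuity: PV = PMT × (1 − (1 + r)^(−n)) / r
Monthly rate r = 0.1003/12 ≈ 0.00835833, n = 51
PV = $1,972.64 × (1 − (1 + 0.1003/12)^(−51)) / (0.1003/12)
PV = $1,972.64 × 41.384502
PV = $81,636.72

PV = PMT × (1-(1+r)^(-n))/r = $81,636.72


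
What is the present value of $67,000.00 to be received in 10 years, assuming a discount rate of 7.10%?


Present value formula: PV = FV / (1 + r)^t
PV = $67,000.00 / (1 + 0.071)^10
PV = $67,000.00 / 1.9856135
PV = $33,742.72

PV = FV / (1 + r)^t = $33,742.72


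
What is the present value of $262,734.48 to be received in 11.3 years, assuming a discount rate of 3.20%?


Present value formula: PV = FV / (1 + r)^t
PV = $262,734.48 / (1 + 0.032)^11.3
PV = $262,734.48 / 1.4275147
PV = $184,050.28

PV = FV / (1 + r)^t = $184,050.28


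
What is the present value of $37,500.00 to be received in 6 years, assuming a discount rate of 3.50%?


Present value formula: PV = FV / (1 + r)^t
PV = $37,500.00 / (1 + 0.035)^6
PV = $37,500.00 / 1.2292553
PV = $30,506.27

PV = FV / (1 + r)^t = $30,506.27


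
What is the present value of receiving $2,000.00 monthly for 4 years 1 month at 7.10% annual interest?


Present value of an ordinary annuity: PV = PMT × (1 − (1 + r)^(−n)) / r
Monthly rate r = 0.071/12 ≈ 0.00591667, n = 49
PV = $2,000.00 × (1 − (1 + 0.071/12)^(−49)) / (0.071/12)
PV = $2,000.00 × 42.428367
PV = $84,856.73

PV = PMT × (1-(1+r)^(-n))/r = $84,856.73


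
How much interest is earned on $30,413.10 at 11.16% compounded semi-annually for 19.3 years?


Compound interest earned = final amount − principal.
A = P(1 + r/n)^(nt) = $30,413.10 × (1 + 0.1116/2)^(2 × 19.3) = $247,350.43
Interest = A − P = $247,350.43 − $30,413.10 = $216,937.33

Interest = A - P = $216,937.33


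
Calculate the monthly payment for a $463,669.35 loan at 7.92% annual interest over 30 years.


Loan payment formula: PMT = PV × r / (1 − (1 + r)^(−n))
Monthly rate r = 0.0792/12 = 0.0066, n = 360 months
Denominator: 1 − (1 + 0.0792/12)^(−360) = 0.906350
PMT = $463,669.35 × (0.0792/12) / 0.906350
PMT = $3,376.42 per month

PMT = PV × r / (1-(1+r)^(-n)) = $3,376.42/month


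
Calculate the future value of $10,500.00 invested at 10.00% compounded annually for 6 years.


Compound interest formula: A = P(1 + r/n)^(nt)
A = $10,500.00 × (1 + 0.1/1)^(1 × 6)
Growth factor: (1 + 0.1/1)^6 = 1.771561
A = $10,500.00 × 1.771561
A = $18,601.39

A = P(1 + r/n)^(nt) = $18,601.39


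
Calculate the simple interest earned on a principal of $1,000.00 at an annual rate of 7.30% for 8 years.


Simple interest formula: I = P × r × t
I = $1,000.00 × 0.073 × 8
I = $584.00

I = P × r × t = $584.00


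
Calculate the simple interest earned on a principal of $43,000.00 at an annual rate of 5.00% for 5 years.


Simple interest formula: I = P × r × t
I = $43,000.00 × 0.05 × 5
I = $10,750.00

I = P × r × t = $10,750.00


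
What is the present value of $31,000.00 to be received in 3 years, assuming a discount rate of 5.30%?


Present value formula: PV = FV / (1 + r)^t
PV = $31,000.00 / (1 + 0.053)^3
PV = $31,000.00 / 1.1675759
PV = $26,550.74

PV = FV / (1 + r)^t = $26,550.74


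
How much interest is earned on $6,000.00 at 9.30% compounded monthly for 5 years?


Compound interest earned = final amount − principal.
A = P(1 + r/n)^(nt) = $6,000.00 × (1 + 0.093/12)^(12 × 5) = $9,534.98
Interest = A − P = $9,534.98 − $6,000.00 = $3,534.98

Interest = A - P = $3,534.98


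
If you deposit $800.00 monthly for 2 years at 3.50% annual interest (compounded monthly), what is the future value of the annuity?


Future value of an ordinary annuity: FV = PMT × ((1 + r)^n − 1) / r
Monthly rate r = 0.035/12 ≈ 0.00291667, n = 24
FV = $800.00 × ((1 + 0.035/12)^24 − 1) / (0.035/12)
FV = $800.00 × 24.822485
FV = $19,857.99

FV = PMT × ((1+r)^n - 1)/r = $19,857.99


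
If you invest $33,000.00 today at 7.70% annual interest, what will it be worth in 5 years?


Future value formula: FV = PV × (1 + r)^t
FV = $33,000.00 × (1 + 0.077)^5
FV = $33,000.00 × 1.449034
FV = $47,818.12

FV = PV × (1 + r)^t = $47,818.12


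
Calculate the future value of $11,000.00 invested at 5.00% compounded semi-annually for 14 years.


Compound interest formula: A = P(1 + r/n)^(nt)
A = $11,000.00 × (1 + 0.05/2)^(2 × 14)
Growth factor: (1 + 0.05/2)^28 = 1.99649502
A = $11,000.00 × 1.99649502
A = $21,961.45

A = P(1 + r/n)^(nt) = $21,961.45


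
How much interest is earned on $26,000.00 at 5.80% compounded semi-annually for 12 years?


Compound interest earned = final amount − principal.
A = P(1 + r/n)^(nt) = $26,000.00 × (1 + 0.058/2)^(2 × 12) = $51,634.78
Interest = A − P = $51,634.78 − $26,000.00 = $25,634.78

Interest = A - P = $25,634.78


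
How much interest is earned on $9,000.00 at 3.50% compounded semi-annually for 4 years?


Compound interest earned = final amount − principal.
A = P(1 + r/n)^(nt) = $9,000.00 × (1 + 0.035/2)^(2 × 4) = $10,339.94
Interest = A − P = $10,339.94 − $9,000.00 = $1,339.94

Interest = A - P = $1,339.94


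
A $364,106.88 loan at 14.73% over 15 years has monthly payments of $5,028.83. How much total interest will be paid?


Total paid over the life of the loan = PMT × n.
Total paid = $5,028.83 × 180 = $905,189.40
Total interest = total paid − principal = $905,189.40 − $364,106.88 = $541,082.52

Total interest = (PMT × n) - PV = $541,082.52


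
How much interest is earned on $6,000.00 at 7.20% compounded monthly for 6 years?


Compound interest earned = final amount − principal.
A = P(1 + r/n)^(nt) = $6,000.00 × (1 + 0.072/12)^(12 × 6) = $9,230.09
Interest = A − P = $9,230.09 − $6,000.00 = $3,230.09

Interest = A - P = $3,230.09


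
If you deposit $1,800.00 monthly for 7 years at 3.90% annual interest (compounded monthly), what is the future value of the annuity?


Future value of an ordinary annuity: FV = PMT × ((1 + r)^n − 1) / r
Monthly rate r = 0.039/12 = 0.00325, n = 84
FV = $1,800.00 × ((1 + 0.039/12)^84 − 1) / (0.039/12)
FV = $1,800.00 × 96.405771
FV = $173,530.39

FV = PMT × ((1+r)^n - 1)/r = $173,530.39


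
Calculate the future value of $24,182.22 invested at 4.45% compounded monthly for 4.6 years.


Compound interest formula: A = P(1 + r/n)^(nt)
A = $24,182.22 × (1 + 0.0445/12)^(12 × 4.6)
Growth factor: (1 + 0.0445/12)^55.2 = 1.226692
A = $24,182.22 × 1.226692
A = $29,664.14

A = P(1 + r/n)^(nt) = $29,664.14


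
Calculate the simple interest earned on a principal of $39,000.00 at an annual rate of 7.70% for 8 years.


Simple interest formula: I = P × r × t
I = $39,000.00 × 0.077 × 8
I = $24,024.00

I = P × r × t = $24,024.00


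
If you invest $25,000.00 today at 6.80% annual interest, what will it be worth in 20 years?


Future value formula: FV = PV × (1 + r)^t
FV = $25,000.00 × (1 + 0.068)^20
FV = $25,000.00 × 3.7275635
FV = $93,189.09

FV = PV × (1 + r)^t = $93,189.09


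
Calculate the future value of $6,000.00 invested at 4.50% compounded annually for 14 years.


Compound interest formula: A = P(1 + r/n)^(nt)
A = $6,000.00 × (1 + 0.045/1)^(1 × 14)
Growth factor: (1 + 0.045/1)^14 = 1.851945
A = $6,000.00 × 1.851945
A = $11,111.67

A = P(1 + r/n)^(nt) = $11,111.67


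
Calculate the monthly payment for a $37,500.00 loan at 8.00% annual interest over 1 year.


Loan payment formula: PMT = PV × r / (1 − (1 + r)^(−n))
Monthly rate r = 0.08/12 ≈ 0.00666667, n = 12 months
Denominator: 1 − (1 + 0.08/12)^(−12) = 0.0766385
PMT = $37,500.00 × (0.08/12) / 0.0766385
PMT = $3,262.07 per month

PMT = PV × r / (1-(1+r)^(-n)) = $3,262.07/month


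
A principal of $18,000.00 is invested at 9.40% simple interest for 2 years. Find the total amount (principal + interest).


Total amount formula: A = P(1 + rt) = P + P·r·t
Interest: I = P × r × t = $18,000.00 × 0.094 × 2 = $3,384.00
A = P + I = $18,000.00 + $3,384.00 = $21,384.00

A = P + I = P(1 + rt) = $21,384.00


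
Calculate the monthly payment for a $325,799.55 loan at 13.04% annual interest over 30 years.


Loan payment formula: PMT = PV × r / (1 − (1 + r)^(−n))
Monthly rate r = 0.1304/12 ≈ 0.01086667, n = 360 months
Denominator: 1 − (1 + 0.1304/12)^(−360) = 0.979573
PMT = $325,799.55 × (0.1304/12) / 0.979573
PMT = $3,614.18 per month

PMT = PV × r / (1-(1+r)^(-n)) = $3,614.18/month


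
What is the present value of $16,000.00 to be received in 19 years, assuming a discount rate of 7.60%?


Present value formula: PV = FV / (1 + r)^t
PV = $16,000.00 / (1 + 0.076)^19
PV = $16,000.00 / 4.021917
PV = $3,978.20

PV = FV / (1 + r)^t = $3,978.20


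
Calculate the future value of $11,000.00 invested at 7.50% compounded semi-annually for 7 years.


Compound interest formula: A = P(1 + r/n)^(nt)
A = $11,000.00 × (1 + 0.075/2)^(2 × 7)
Growth factor: (1 + 0.075/2)^14 = 1.674301
A = $11,000.00 × 1.674301
A = $18,417.31

A = P(1 + r/n)^(nt) = $18,417.31


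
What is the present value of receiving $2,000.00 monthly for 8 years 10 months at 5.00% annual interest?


Present value of an ordinary annuity: PV = PMT × (1 − (1 + r)^(−n)) / r
Monthly rate r = 0.05/12 ≈ 0.00416667, n = 106
PV = $2,000.00 × (1 − (1 + 0.05/12)^(−106)) / (0.05/12)
PV = $2,000.00 × 85.546999
PV = $171,094.00

PV = PMT × (1-(1+r)^(-n))/r = $171,094.00


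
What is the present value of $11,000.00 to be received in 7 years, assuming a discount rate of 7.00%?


Present value formula: PV = FV / (1 + r)^t
PV = $11,000.00 / (1 + 0.07)^7
PV = $11,000.00 / 1.605781
PV = $6,850.25

PV = FV / (1 + r)^t = $6,850.25


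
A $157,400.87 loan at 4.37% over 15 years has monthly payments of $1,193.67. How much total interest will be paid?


Total paid over the life of the loan = PMT × n.
Total paid = $1,193.67 × 180 = $214,860.60
Total interest = total paid − principal = $214,860.60 − $157,400.87 = $57,459.73

Total interest = (PMT × n) - PV = $57,459.73


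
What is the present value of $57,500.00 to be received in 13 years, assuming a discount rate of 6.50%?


Present value formula: PV = FV / (1 + r)^t
PV = $57,500.00 / (1 + 0.065)^13
PV = $57,500.00 / 2.2674875
PV = $25,358.46

PV = FV / (1 + r)^t = $25,358.46


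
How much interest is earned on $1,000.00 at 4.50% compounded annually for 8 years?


Compound interest earned = final amount − principal.
A = P(1 + r/n)^(nt) = $1,000.00 × (1 + 0.045/1)^(1 × 8) = $1,422.10
Interest = A − P = $1,422.10 − $1,000.00 = $422.10

Interest = A - P = $422.10


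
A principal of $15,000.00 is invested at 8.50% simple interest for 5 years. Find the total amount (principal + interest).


Total amount formula: A = P(1 + rt) = P + P·r·t
Interest: I = P × r × t = $15,000.00 × 0.085 × 5 = $6,375.00
A = P + I = $15,000.00 + $6,375.00 = $21,375.00

A = P + I = P(1 + rt) = $21,375.00


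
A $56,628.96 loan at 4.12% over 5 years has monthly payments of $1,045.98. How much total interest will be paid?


Total paid over the life of the loan = PMT × n.
Total paid = $1,045.98 × 60 = $62,758.80
Total interest = total paid − principal = $62,758.80 − $56,628.96 = $6,129.84

Total interest = (PMT × n) - PV = $6,129.84


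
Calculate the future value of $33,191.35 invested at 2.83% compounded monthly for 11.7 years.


Compound interest formula: A = P(1 + r/n)^(nt)
A = $33,191.35 × (1 + 0.0283/12)^(12 × 11.7)
Growth factor: (1 + 0.0283/12)^140.4 = 1.3919702
A = $33,191.35 × 1.3919702
A = $46,201.37

A = P(1 + r/n)^(nt) = $46,201.37


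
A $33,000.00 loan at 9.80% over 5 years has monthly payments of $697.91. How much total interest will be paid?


Total paid over the life of the loan = PMT × n.
Total paid = $697.91 × 60 = $41,874.60
Total interest = total paid − principal = $41,874.60 − $33,000.00 = $8,874.60

Total interest = (PMT × n) - PV = $8,874.60


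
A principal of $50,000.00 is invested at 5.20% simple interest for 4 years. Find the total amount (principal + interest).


Total amount formula: A = P(1 + rt) = P + P·r·t
Interest: I = P × r × t = $50,000.00 × 0.052 × 4 = $10,400.00
A = P + I = $50,000.00 + $10,400.00 = $60,400.00

A = P + I = P(1 + rt) = $60,400.00


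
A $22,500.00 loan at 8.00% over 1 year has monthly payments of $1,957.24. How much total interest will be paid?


Total paid over the life of the loan = PMT × n.
Total paid = $1,957.24 × 12 = $23,486.88
Total interest = total paid − principal = $23,486.88 − $22,500.00 = $986.88

Total interest = (PMT × n) - PV = $986.88


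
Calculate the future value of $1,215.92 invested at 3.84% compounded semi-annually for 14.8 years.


Compound interest formula: A = P(1 + r/n)^(nt)
A = $1,215.92 × (1 + 0.0384/2)^(2 × 14.8)
Growth factor: (1 + 0.0384/2)^29.6 = 1.755815
A = $1,215.92 × 1.755815
A = $2,134.93

A = P(1 + r/n)^(nt) = $2,134.93


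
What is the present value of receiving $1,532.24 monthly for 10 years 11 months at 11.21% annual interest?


Present value of an ordinary annuity: PV = PMT × (1 − (1 + r)^(−n)) / r
Monthly rate r = 0.1121/12 ≈ 0.00934167, n = 131
PV = $1,532.24 × (1 − (1 + 0.1121/12)^(−131)) / (0.1121/12)
PV = $1,532.24 × 75.382883
PV = $115,504.67

PV = PMT × (1-(1+r)^(-n))/r = $115,504.67


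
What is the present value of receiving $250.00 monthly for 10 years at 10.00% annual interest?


Present value of an ordinary annuity: PV = PMT × (1 − (1 + r)^(−n)) / r
Monthly rate r = 0.1/12 ≈ 0.00833333, n = 120
PV = $250.00 × (1 − (1 + 0.1/12)^(−120)) / (0.1/12)
PV = $250.00 × 75.671163
PV = $18,917.79

PV = PMT × (1-(1+r)^(-n))/r = $18,917.79


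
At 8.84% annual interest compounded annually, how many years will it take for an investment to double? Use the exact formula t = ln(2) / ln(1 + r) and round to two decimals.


Doubling condition: (1 + r)^t = 2
Take ln of both sides: t × ln(1 + r) = ln(2)
t = ln(2) / ln(1 + r)
t = 0.693147 / 0.084709
t = 8.18

t = ln(2) / ln(1 + r) = 8.18 years


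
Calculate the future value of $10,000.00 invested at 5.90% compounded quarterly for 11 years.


Compound interest formula: A = P(1 + r/n)^(nt)
A = $10,000.00 × (1 + 0.059/4)^(4 × 11)
Growth factor: (1 + 0.059/4)^44 = 1.904577
A = $10,000.00 × 1.904577
A = $19,045.77

A = P(1 + r/n)^(nt) = $19,045.77


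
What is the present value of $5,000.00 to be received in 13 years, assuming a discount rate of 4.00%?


Present value formula: PV = FV / (1 + r)^t
PV = $5,000.00 / (1 + 0.04)^13
PV = $5,000.00 / 1.665074
PV = $3,002.87

PV = FV / (1 + r)^t = $3,002.87


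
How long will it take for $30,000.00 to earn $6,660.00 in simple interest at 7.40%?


Rearrange the simple interest formula for t:
I = P × r × t  ⇒  t = I / (P × r)
t = $6,660.00 / ($30,000.00 × 0.074)
t = 3

t = I/(P×r) = 3 years


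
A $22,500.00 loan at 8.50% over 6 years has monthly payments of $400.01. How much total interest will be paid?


Total paid over the life of the loan = PMT × n.
Total paid = $400.01 × 72 = $28,800.72
Total interest = total paid − principal = $28,800.72 − $22,500.00 = $6,300.72

Total interest = (PMT × n) - PV = $6,300.72


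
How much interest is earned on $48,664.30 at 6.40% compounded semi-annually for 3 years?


Compound interest earned = final amount − principal.
A = P(1 + r/n)^(nt) = $48,664.30 × (1 + 0.064/2)^(2 × 3) = $58,788.00
Interest = A − P = $58,788.00 − $48,664.30 = $10,123.70

Interest = A - P = $10,123.70


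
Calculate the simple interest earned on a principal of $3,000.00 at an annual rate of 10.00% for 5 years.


Simple interest formula: I = P × r × t
I = $3,000.00 × 0.1 × 5
I = $1,500.00

I = P × r × t = $1,500.00


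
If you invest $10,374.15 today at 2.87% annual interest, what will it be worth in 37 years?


Future value formula: FV = PV × (1 + r)^t
FV = $10,374.15 × (1 + 0.0287)^37
FV = $10,374.15 × 2.8489405
FV = $29,555.34

FV = PV × (1 + r)^t = $29,555.34


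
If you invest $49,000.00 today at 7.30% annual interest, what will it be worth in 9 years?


Future value formula: FV = PV × (1 + r)^t
FV = $49,000.00 × (1 + 0.073)^9
FV = $49,000.00 × 1.8853739
FV = $92,383.32

FV = PV × (1 + r)^t = $92,383.32


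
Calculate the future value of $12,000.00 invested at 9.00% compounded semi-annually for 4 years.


Compound interest formula: A = P(1 + r/n)^(nt)
A = $12,000.00 × (1 + 0.09/2)^(2 × 4)
Growth factor: (1 + 0.09/2)^8 = 1.422101
A = $12,000.00 × 1.422101
A = $17,065.21

A = P(1 + r/n)^(nt) = $17,065.21


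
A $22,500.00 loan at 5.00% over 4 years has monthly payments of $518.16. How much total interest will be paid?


Total paid over the life of the loan = PMT × n.
Total paid = $518.16 × 48 = $24,871.68
Total interest = total paid − principal = $24,871.68 − $22,500.00 = $2,371.68

Total interest = (PMT × n) - PV = $2,371.68


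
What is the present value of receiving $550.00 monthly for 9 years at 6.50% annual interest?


Present value of an ordinary annuity: PV = PMT × (1 − (1 + r)^(−n)) / r
Monthly rate r = 0.065/12 ≈ 0.00541667, n = 108
PV = $550.00 × (1 − (1 + 0.065/12)^(−108)) / (0.065/12)
PV = $550.00 × 81.602576
PV = $44,881.42

PV = PMT × (1-(1+r)^(-n))/r = $44,881.42


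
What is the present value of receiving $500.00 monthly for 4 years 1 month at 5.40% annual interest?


Present value of an ordinary annuity: PV = PMT × (1 − (1 + r)^(−n)) / r
Monthly rate r = 0.054/12 = 0.0045, n = 49
PV = $500.00 × (1 − (1 + 0.054/12)^(−49)) / (0.054/12)
PV = $500.00 × 43.885667
PV = $21,942.83

PV = PMT × (1-(1+r)^(-n))/r = $21,942.83


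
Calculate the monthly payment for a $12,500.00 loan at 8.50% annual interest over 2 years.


Loan payment formula: PMT = PV × r / (1 − (1 + r)^(−n))
Monthly rate r = 0.085/12 ≈ 0.00708333, n = 24 months
Denominator: 1 − (1 + 0.085/12)^(−24) = 0.155829
PMT = $12,500.00 × (0.085/12) / 0.155829
PMT = $568.20 per month

PMT = PV × r / (1-(1+r)^(-n)) = $568.20/month


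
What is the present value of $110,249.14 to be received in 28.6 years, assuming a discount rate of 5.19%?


Present value formula: PV = FV / (1 + r)^t
PV = $110,249.14 / (1 + 0.0519)^28.6
PV = $110,249.14 / 4.250788
PV = $25,936.17

PV = FV / (1 + r)^t = $25,936.17


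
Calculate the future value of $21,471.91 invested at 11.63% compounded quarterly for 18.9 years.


Compound interest formula: A = P(1 + r/n)^(nt)
A = $21,471.91 × (1 + 0.1163/4)^(4 × 18.9)
Growth factor: (1 + 0.1163/4)^75.6 = 8.7296191
A = $21,471.91 × 8.7296191
A = $187,441.60

A = P(1 + r/n)^(nt) = $187,441.60


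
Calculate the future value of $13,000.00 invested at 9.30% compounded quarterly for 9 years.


Compound interest formula: A = P(1 + r/n)^(nt)
A = $13,000.00 × (1 + 0.093/4)^(4 × 9)
Growth factor: (1 + 0.093/4)^36 = 2.2874053
A = $13,000.00 × 2.2874053
A = $29,736.27

A = P(1 + r/n)^(nt) = $29,736.27


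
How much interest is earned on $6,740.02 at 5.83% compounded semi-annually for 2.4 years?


Compound interest earned = final amount − principal.
A = P(1 + r/n)^(nt) = $6,740.02 × (1 + 0.0583/2)^(2 × 2.4) = $7,736.75
Interest = A − P = $7,736.75 − $6,740.02 = $996.73

Interest = A - P = $996.73


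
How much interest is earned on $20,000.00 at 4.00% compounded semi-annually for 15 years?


Compound interest earned = final amount − principal.
A = P(1 + r/n)^(nt) = $20,000.00 × (1 + 0.04/2)^(2 × 15) = $36,227.23
Interest = A − P = $36,227.23 − $20,000.00 = $16,227.23

Interest = A - P = $16,227.23


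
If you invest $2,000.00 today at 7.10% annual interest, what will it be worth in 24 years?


Future value formula: FV = PV × (1 + r)^t
FV = $2,000.00 × (1 + 0.071)^24
FV = $2,000.00 × 5.187371
FV = $10,374.74

FV = PV × (1 + r)^t = $10,374.74


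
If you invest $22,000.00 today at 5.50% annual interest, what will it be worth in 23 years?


Future value formula: FV = PV × (1 + r)^t
FV = $22,000.00 × (1 + 0.055)^23
FV = $22,000.00 × 3.42615157
FV = $75,375.33

FV = PV × (1 + r)^t = $75,375.33


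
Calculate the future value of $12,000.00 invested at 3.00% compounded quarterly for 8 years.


Compound interest formula: A = P(1 + r/n)^(nt)
A = $12,000.00 × (1 + 0.03/4)^(4 × 8)
Growth factor: (1 + 0.03/4)^32 = 1.270111
A = $12,000.00 × 1.270111
A = $15,241.33

A = P(1 + r/n)^(nt) = $15,241.33


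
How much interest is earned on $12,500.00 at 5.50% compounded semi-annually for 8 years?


Compound interest earned = final amount − principal.
A = P(1 + r/n)^(nt) = $12,500.00 × (1 + 0.055/2)^(2 × 8) = $19,293.87
Interest = A − P = $19,293.87 − $12,500.00 = $6,793.87

Interest = A - P = $6,793.87


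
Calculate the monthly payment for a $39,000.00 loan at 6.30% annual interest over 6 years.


Loan payment formula: PMT = PV × r / (1 − (1 + r)^(−n))
Monthly rate r = 0.063/12 = 0.00525, n = 72 months
Denominator: 1 − (1 + 0.063/12)^(−72) = 0.314092
PMT = $39,000.00 × (0.063/12) / 0.314092
PMT = $651.88 per month

PMT = PV × r / (1-(1+r)^(-n)) = $651.88/month


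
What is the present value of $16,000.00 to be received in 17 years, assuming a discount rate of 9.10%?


Present value formula: PV = FV / (1 + r)^t
PV = $16,000.00 / (1 + 0.091)^17
PV = $16,000.00 / 4.395626
PV = $3,639.98

PV = FV / (1 + r)^t = $3,639.98


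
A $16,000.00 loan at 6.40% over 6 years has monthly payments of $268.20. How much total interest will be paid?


Total paid over the life of the loan = PMT × n.
Total paid = $268.20 × 72 = $19,310.40
Total interest = total paid − principal = $19,310.40 − $16,000.00 = $3,310.40

Total interest = (PMT × n) - PV = $3,310.40


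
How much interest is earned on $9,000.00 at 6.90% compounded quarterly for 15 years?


Compound interest earned = final amount − principal.
A = P(1 + r/n)^(nt) = $9,000.00 × (1 + 0.069/4)^(4 × 15) = $25,113.34
Interest = A − P = $25,113.34 − $9,000.00 = $16,113.34

Interest = A - P = $16,113.34


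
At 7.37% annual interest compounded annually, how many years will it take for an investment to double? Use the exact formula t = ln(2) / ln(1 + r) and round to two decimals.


Doubling condition: (1 + r)^t = 2
Take ln of both sides: t × ln(1 + r) = ln(2)
t = ln(2) / ln(1 + r)
t = 0.693147 / 0.071111
t = 9.75

t = ln(2) / ln(1 + r) = 9.75 years


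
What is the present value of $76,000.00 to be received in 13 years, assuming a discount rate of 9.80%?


Present value formula: PV = FV / (1 + r)^t
PV = $76,000.00 / (1 + 0.098)^13
PV = $76,000.00 / 3.371556
PV = $22,541.52

PV = FV / (1 + r)^t = $22,541.52


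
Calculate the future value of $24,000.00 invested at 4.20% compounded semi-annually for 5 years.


Compound interest formula: A = P(1 + r/n)^(nt)
A = $24,000.00 × (1 + 0.042/2)^(2 × 5)
Growth factor: (1 + 0.042/2)^10 = 1.2309982
A = $24,000.00 × 1.2309982
A = $29,543.96

A = P(1 + r/n)^(nt) = $29,543.96


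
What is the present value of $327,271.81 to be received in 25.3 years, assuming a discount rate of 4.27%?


Present value formula: PV = FV / (1 + r)^t
PV = $327,271.81 / (1 + 0.0427)^25.3
PV = $327,271.81 / 2.880263
PV = $113,625.67

PV = FV / (1 + r)^t = $113,625.67


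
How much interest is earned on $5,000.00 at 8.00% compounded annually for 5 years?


Compound interest earned = final amount − principal.
A = P(1 + r/n)^(nt) = $5,000.00 × (1 + 0.08/1)^(1 × 5) = $7,346.64
Interest = A − P = $7,346.64 − $5,000.00 = $2,346.64

Interest = A - P = $2,346.64


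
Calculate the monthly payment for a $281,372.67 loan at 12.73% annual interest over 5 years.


Loan payment formula: PMT = PV × r / (1 − (1 + r)^(−n))
Monthly rate r = 0.1273/12 ≈ 0.01060833, n = 60 months
Denominator: 1 − (1 + 0.1273/12)^(−60) = 0.469082
PMT = $281,372.67 × (0.1273/12) / 0.469082
PMT = $6,363.27 per month

PMT = PV × r / (1-(1+r)^(-n)) = $6,363.27/month


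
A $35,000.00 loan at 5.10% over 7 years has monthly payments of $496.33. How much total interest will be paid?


Total paid over the life of the loan = PMT × n.
Total paid = $496.33 × 84 = $41,691.72
Total interest = total paid − principal = $41,691.72 − $35,000.00 = $6,691.72

Total interest = (PMT × n) - PV = $6,691.72


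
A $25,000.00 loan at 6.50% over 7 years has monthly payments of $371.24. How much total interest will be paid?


Total paid over the life of the loan = PMT × n.
Total paid = $371.24 × 84 = $31,184.16
Total interest = total paid − principal = $31,184.16 − $25,000.00 = $6,184.16

Total interest = (PMT × n) - PV = $6,184.16


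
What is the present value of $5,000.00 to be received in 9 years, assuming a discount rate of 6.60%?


Present value formula: PV = FV / (1 + r)^t
PV = $5,000.00 / (1 + 0.066)^9
PV = $5,000.00 / 1.777521
PV = $2,812.91

PV = FV / (1 + r)^t = $2,812.91


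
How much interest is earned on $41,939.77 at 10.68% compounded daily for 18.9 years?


Compound interest earned = final amount − principal.
A = P(1 + r/n)^(nt) = $41,939.77 × (1 + 0.1068/365)^(365 × 18.9) = $315,594.86
Interest = A − P = $315,594.86 − $41,939.77 = $273,655.09

Interest = A - P = $273,655.09


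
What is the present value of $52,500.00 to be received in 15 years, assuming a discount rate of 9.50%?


Present value formula: PV = FV / (1 + r)^t
PV = $52,500.00 / (1 + 0.095)^15
PV = $52,500.00 / 3.901322
PV = $13,456.98

PV = FV / (1 + r)^t = $13,456.98


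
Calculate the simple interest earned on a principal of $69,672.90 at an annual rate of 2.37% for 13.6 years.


Simple interest formula: I = P × r × t
I = $69,672.90 × 0.0237 × 13.6
I = $22,456.97

I = P × r × t = $22,456.97


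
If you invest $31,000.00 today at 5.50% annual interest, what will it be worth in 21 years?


Future value formula: FV = PV × (1 + r)^t
FV = $31,000.00 × (1 + 0.055)^21
FV = $31,000.00 × 3.0782342
FV = $95,425.26

FV = PV × (1 + r)^t = $95,425.26
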